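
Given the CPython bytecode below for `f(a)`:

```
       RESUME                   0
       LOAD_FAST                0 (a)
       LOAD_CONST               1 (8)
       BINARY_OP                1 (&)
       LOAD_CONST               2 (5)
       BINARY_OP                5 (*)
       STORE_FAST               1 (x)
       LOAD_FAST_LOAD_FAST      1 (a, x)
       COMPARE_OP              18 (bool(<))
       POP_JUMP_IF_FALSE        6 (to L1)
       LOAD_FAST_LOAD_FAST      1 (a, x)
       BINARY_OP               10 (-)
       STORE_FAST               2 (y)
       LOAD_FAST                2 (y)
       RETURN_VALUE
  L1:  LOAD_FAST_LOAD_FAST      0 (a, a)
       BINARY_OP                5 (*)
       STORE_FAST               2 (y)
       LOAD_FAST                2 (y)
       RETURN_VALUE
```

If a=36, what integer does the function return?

1296

LOAD_FAST a → push 36. Stack: [36]
LOAD_CONST → push 8. Stack: [36, 8]
BINARY_OP & → 36 & 8 = 0. Stack: [0]
LOAD_CONST → push 5. Stack: [0, 5]
BINARY_OP * → 0 * 5 = 0. Stack: [0]
STORE_FAST x → x=0. Stack: []
LOAD_FAST_LOAD_FAST a,x → push 36,0. Stack: [36, 0]
COMPARE_OP bool(<) → 36 vs 0 = False. Stack: [False]
POP_JUMP_IF_FALSE → pop False; jump. Stack: []
LOAD_FAST_LOAD_FAST a,a → push 36,36. Stack: [36, 36]
BINARY_OP * → 36 * 36 = 1296. Stack: [1296]
STORE_FAST y → y=1296. Stack: []
LOAD_FAST y → push 1296. Stack: [1296]
RETURN_VALUE → return 1296.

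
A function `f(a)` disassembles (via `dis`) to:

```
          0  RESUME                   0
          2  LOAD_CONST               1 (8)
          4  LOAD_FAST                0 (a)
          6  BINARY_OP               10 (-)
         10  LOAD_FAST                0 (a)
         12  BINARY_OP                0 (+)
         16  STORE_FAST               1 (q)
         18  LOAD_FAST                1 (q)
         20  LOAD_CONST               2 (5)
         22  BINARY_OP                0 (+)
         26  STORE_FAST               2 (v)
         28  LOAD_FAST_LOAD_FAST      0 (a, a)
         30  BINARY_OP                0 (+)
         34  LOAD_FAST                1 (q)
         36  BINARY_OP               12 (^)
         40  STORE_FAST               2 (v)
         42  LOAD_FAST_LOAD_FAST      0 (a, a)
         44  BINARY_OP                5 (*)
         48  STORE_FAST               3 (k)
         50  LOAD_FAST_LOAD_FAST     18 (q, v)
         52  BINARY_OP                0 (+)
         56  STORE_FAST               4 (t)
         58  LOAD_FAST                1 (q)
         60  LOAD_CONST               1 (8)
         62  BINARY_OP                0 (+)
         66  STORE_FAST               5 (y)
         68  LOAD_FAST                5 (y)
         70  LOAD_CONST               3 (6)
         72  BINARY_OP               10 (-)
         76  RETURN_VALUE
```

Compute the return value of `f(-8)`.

10

LOAD_CONST → push 8. Stack: [8]
LOAD_FAST a → push -8. Stack: [8, -8]
BINARY_OP - → 8 - -8 = 16. Stack: [16]
LOAD_FAST a → push -8. Stack: [16, -8]
BINARY_OP + → 16 + -8 = 8. Stack: [8]
STORE_FAST q → q=8. Stack: []
LOAD_FAST q → push 8. Stack: [8]
LOAD_CONST → push 5. Stack: [8, 5]
BINARY_OP + → 8 + 5 = 13. Stack: [13]
STORE_FAST v → v=13. Stack: []
LOAD_FAST_LOAD_FAST a,a → push -8,-8. Stack: [-8, -8]
BINARY_OP + → -8 + -8 = -16. Stack: [-16]
LOAD_FAST q → push 8. Stack: [-16, 8]
BINARY_OP ^ → -16 ^ 8 = -8. Stack: [-8]
STORE_FAST v → v=-8. Stack: []
LOAD_FAST_LOAD_FAST a,a → push -8,-8. Stack: [-8, -8]
BINARY_OP * → -8 * -8 = 64. Stack: [64]
STORE_FAST k → k=64. Stack: []
LOAD_FAST_LOAD_FAST q,v → push 8,-8. Stack: [8, -8]
BINARY_OP + → 8 + -8 = 0. Stack: [0]
STORE_FAST t → t=0. Stack: []
LOAD_FAST q → push 8. Stack: [8]
LOAD_CONST → push 8. Stack: [8, 8]
BINARY_OP + → 8 + 8 = 16. Stack: [16]
STORE_FAST y → y=16. Stack: []
LOAD_FAST y → push 16. Stack: [16]
LOAD_CONST → push 6. Stack: [16, 6]
BINARY_OP - → 16 - 6 = 10. Stack: [10]
RETURN_VALUE → return 10.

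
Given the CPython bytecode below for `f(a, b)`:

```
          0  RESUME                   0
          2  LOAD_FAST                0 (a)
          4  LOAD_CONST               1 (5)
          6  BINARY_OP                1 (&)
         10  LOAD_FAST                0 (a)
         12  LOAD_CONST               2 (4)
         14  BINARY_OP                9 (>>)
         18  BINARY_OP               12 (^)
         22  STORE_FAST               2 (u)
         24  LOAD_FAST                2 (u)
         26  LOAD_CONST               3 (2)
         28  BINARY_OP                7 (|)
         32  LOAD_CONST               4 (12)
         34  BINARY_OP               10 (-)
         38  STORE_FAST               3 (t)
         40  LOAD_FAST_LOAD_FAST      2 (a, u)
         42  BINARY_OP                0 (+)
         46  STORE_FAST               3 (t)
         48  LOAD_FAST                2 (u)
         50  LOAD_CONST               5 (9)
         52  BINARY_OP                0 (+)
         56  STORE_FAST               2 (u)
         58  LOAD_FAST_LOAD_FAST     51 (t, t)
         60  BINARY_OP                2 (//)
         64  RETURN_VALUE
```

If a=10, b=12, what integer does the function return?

LOAD_FAST a → push 10. Stack: [10]
LOAD_CONST → push 5. Stack: [10, 5]
BINARY_OP & → 10 & 5 = 0. Stack: [0]
LOAD_FAST a → push 10. Stack: [0, 10]
LOAD_CONST → push 4. Stack: [0, 10, 4]
BINARY_OP >> → 10 >> 4 = 0. Stack: [0, 0]
BINARY_OP ^ → 0 ^ 0 = 0. Stack: [0]
STORE_FAST u → u=0. Stack: []
LOAD_FAST u → push 0. Stack: [0]
LOAD_CONST → push 2. Stack: [0, 2]
BINARY_OP | → 0 | 2 = 2. Stack: [2]
LOAD_CONST → push 12. Stack: [2, 12]
BINARY_OP - → 2 - 12 = -10. Stack: [-10]
STORE_FAST t → t=-10. Stack: []
LOAD_FAST_LOAD_FAST a,u → push 10,0. Stack: [10, 0]
BINARY_OP + → 10 + 0 = 10. Stack: [10]
STORE_FAST t → t=10. Stack: []
LOAD_FAST u → push 0. Stack: [0]
LOAD_CONST → push 9. Stack: [0, 9]
BINARY_OP + → 0 + 9 = 9. Stack: [9]
STORE_FAST u → u=9. Stack: []
LOAD_FAST_LOAD_FAST t,t → push 10,10. Stack: [10, 10]
BINARY_OP // → 10 // 10 = 1. Stack: [1]
RETURN_VALUE → return 1.

1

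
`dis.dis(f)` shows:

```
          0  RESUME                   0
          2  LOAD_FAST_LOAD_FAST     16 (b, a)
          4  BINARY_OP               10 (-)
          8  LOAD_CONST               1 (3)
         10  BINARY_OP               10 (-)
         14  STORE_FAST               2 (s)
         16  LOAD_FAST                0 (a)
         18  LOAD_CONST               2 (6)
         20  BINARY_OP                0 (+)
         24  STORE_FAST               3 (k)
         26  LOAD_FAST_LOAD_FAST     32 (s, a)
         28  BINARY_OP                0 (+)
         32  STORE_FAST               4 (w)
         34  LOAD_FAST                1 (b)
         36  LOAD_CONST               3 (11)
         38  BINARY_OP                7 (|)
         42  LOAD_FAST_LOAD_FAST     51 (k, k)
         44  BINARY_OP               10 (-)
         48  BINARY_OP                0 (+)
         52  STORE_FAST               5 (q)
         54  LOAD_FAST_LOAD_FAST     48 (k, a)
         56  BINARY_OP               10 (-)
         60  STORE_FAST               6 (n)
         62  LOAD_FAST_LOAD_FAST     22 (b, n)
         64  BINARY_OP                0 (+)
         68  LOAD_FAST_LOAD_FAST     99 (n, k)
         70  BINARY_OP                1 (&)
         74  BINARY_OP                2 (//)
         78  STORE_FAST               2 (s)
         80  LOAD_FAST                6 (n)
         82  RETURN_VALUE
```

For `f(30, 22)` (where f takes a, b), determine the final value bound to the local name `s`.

LOAD_FAST_LOAD_FAST b,a → push 22,30. Stack: [22, 30]
BINARY_OP - → 22 - 30 = -8. Stack: [-8]
LOAD_CONST → push 3. Stack: [-8, 3]
BINARY_OP - → -8 - 3 = -11. Stack: [-11]
STORE_FAST s → s=-11. Stack: []
LOAD_FAST a → push 30. Stack: [30]
LOAD_CONST → push 6. Stack: [30, 6]
BINARY_OP + → 30 + 6 = 36. Stack: [36]
STORE_FAST k → k=36. Stack: []
LOAD_FAST_LOAD_FAST s,a → push -11,30. Stack: [-11, 30]
BINARY_OP + → -11 + 30 = 19. Stack: [19]
STORE_FAST w → w=19. Stack: []
LOAD_FAST b → push 22. Stack: [22]
LOAD_CONST → push 11. Stack: [22, 11]
BINARY_OP | → 22 | 11 = 31. Stack: [31]
LOAD_FAST_LOAD_FAST k,k → push 36,36. Stack: [31, 36, 36]
BINARY_OP - → 36 - 36 = 0. Stack: [31, 0]
BINARY_OP + → 31 + 0 = 31. Stack: [31]
STORE_FAST q → q=31. Stack: []
LOAD_FAST_LOAD_FAST k,a → push 36,30. Stack: [36, 30]
BINARY_OP - → 36 - 30 = 6. Stack: [6]
STORE_FAST n → n=6. Stack: []
LOAD_FAST_LOAD_FAST b,n → push 22,6. Stack: [22, 6]
BINARY_OP + → 22 + 6 = 28. Stack: [28]
LOAD_FAST_LOAD_FAST n,k → push 6,36. Stack: [28, 6, 36]
BINARY_OP & → 6 & 36 = 4. Stack: [28, 4]
BINARY_OP // → 28 // 4 = 7. Stack: [7]
STORE_FAST s → s=7. Stack: []
LOAD_FAST n → push 6. Stack: [6]
RETURN_VALUE → return 6.

7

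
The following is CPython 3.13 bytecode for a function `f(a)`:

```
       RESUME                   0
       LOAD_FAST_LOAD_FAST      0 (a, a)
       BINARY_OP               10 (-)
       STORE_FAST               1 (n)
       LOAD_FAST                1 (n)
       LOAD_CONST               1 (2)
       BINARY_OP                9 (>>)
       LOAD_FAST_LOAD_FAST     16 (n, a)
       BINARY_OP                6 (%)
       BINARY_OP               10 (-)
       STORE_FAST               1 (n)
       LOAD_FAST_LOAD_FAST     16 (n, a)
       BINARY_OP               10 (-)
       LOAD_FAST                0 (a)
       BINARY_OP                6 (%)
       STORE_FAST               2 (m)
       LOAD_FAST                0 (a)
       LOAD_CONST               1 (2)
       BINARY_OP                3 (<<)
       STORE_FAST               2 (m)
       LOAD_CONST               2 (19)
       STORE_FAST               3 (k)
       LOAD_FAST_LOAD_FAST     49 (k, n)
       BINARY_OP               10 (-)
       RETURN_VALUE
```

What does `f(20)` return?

19

LOAD_FAST_LOAD_FAST a,a → push 20,20. Stack: [20, 20]
BINARY_OP - → 20 - 20 = 0. Stack: [0]
STORE_FAST n → n=0. Stack: []
LOAD_FAST n → push 0. Stack: [0]
LOAD_CONST → push 2. Stack: [0, 2]
BINARY_OP >> → 0 >> 2 = 0. Stack: [0]
LOAD_FAST_LOAD_FAST n,a → push 0,20. Stack: [0, 0, 20]
BINARY_OP % → 0 % 20 = 0. Stack: [0, 0]
BINARY_OP - → 0 - 0 = 0. Stack: [0]
STORE_FAST n → n=0. Stack: []
LOAD_FAST_LOAD_FAST n,a → push 0,20. Stack: [0, 20]
BINARY_OP - → 0 - 20 = -20. Stack: [-20]
LOAD_FAST a → push 20. Stack: [-20, 20]
BINARY_OP % → -20 % 20 = 0. Stack: [0]
STORE_FAST m → m=0. Stack: []
LOAD_FAST a → push 20. Stack: [20]
LOAD_CONST → push 2. Stack: [20, 2]
BINARY_OP << → 20 << 2 = 80. Stack: [80]
STORE_FAST m → m=80. Stack: []
LOAD_CONST → push 19. Stack: [19]
STORE_FAST k → k=19. Stack: []
LOAD_FAST_LOAD_FAST k,n → push 19,0. Stack: [19, 0]
BINARY_OP - → 19 - 0 = 19. Stack: [19]
RETURN_VALUE → return 19.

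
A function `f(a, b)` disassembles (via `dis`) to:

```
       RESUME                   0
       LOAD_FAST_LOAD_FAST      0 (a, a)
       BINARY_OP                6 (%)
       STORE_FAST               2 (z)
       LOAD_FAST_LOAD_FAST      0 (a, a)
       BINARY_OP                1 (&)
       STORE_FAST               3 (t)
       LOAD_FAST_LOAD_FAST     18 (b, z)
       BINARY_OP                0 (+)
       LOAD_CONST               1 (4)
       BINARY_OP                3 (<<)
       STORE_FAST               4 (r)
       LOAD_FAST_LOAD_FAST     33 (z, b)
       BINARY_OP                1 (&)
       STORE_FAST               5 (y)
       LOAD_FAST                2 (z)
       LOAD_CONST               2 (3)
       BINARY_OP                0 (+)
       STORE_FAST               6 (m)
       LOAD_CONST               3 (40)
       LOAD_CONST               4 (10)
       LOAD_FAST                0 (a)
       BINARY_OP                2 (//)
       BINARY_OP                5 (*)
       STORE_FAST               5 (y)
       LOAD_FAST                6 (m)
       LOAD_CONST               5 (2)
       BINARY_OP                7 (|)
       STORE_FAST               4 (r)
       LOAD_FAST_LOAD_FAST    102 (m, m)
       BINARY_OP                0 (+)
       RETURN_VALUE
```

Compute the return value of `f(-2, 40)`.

6

LOAD_FAST_LOAD_FAST a,a → push -2,-2. Stack: [-2, -2]
BINARY_OP % → -2 % -2 = 0. Stack: [0]
STORE_FAST z → z=0. Stack: []
LOAD_FAST_LOAD_FAST a,a → push -2,-2. Stack: [-2, -2]
BINARY_OP & → -2 & -2 = -2. Stack: [-2]
STORE_FAST t → t=-2. Stack: []
LOAD_FAST_LOAD_FAST b,z → push 40,0. Stack: [40, 0]
BINARY_OP + → 40 + 0 = 40. Stack: [40]
LOAD_CONST → push 4. Stack: [40, 4]
BINARY_OP << → 40 << 4 = 640. Stack: [640]
STORE_FAST r → r=640. Stack: []
LOAD_FAST_LOAD_FAST z,b → push 0,40. Stack: [0, 40]
BINARY_OP & → 0 & 40 = 0. Stack: [0]
STORE_FAST y → y=0. Stack: []
LOAD_FAST z → push 0. Stack: [0]
LOAD_CONST → push 3. Stack: [0, 3]
BINARY_OP + → 0 + 3 = 3. Stack: [3]
STORE_FAST m → m=3. Stack: []
LOAD_CONST → push 40. Stack: [40]
LOAD_CONST → push 10. Stack: [40, 10]
LOAD_FAST a → push -2. Stack: [40, 10, -2]
BINARY_OP // → 10 // -2 = -5. Stack: [40, -5]
BINARY_OP * → 40 * -5 = -200. Stack: [-200]
STORE_FAST y → y=-200. Stack: []
LOAD_FAST m → push 3. Stack: [3]
LOAD_CONST → push 2. Stack: [3, 2]
BINARY_OP | → 3 | 2 = 3. Stack: [3]
STORE_FAST r → r=3. Stack: []
LOAD_FAST_LOAD_FAST m,m → push 3,3. Stack: [3, 3]
BINARY_OP + → 3 + 3 = 6. Stack: [6]
RETURN_VALUE → return 6.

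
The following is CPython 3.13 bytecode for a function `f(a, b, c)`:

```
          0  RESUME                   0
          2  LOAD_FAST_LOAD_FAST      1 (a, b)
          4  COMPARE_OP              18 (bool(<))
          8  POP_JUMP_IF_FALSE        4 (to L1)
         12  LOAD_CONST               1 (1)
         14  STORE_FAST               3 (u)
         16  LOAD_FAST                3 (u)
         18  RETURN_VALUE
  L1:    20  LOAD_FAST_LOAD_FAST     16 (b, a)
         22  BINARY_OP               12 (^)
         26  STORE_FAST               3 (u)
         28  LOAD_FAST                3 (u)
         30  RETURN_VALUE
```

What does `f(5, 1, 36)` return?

4

LOAD_FAST_LOAD_FAST a,b → push 5,1. Stack: [5, 1]
COMPARE_OP bool(<) → 5 vs 1 = False. Stack: [False]
POP_JUMP_IF_FALSE → pop False; jump. Stack: []
LOAD_FAST_LOAD_FAST b,a → push 1,5. Stack: [1, 5]
BINARY_OP ^ → 1 ^ 5 = 4. Stack: [4]
STORE_FAST u → u=4. Stack: []
LOAD_FAST u → push 4. Stack: [4]
RETURN_VALUE → return 4.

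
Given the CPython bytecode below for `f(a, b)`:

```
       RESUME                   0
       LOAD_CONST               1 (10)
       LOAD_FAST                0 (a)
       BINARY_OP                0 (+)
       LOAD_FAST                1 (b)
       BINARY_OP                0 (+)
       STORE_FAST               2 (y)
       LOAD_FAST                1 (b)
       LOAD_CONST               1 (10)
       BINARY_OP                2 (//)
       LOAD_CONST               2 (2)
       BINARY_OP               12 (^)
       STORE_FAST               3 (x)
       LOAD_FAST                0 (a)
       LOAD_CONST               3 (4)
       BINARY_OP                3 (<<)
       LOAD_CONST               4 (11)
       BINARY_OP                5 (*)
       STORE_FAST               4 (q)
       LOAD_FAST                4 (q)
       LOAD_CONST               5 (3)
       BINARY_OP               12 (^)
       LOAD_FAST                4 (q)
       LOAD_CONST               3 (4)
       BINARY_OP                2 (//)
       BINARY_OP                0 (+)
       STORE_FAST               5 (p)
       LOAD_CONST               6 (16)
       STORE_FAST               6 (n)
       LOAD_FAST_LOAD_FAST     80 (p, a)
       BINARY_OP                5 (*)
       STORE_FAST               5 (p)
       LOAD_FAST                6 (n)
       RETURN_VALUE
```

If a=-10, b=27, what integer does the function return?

16

LOAD_CONST → push 10. Stack: [10]
LOAD_FAST a → push -10. Stack: [10, -10]
BINARY_OP + → 10 + -10 = 0. Stack: [0]
LOAD_FAST b → push 27. Stack: [0, 27]
BINARY_OP + → 0 + 27 = 27. Stack: [27]
STORE_FAST y → y=27. Stack: []
LOAD_FAST b → push 27. Stack: [27]
LOAD_CONST → push 10. Stack: [27, 10]
BINARY_OP // → 27 // 10 = 2. Stack: [2]
LOAD_CONST → push 2. Stack: [2, 2]
BINARY_OP ^ → 2 ^ 2 = 0. Stack: [0]
STORE_FAST x → x=0. Stack: []
LOAD_FAST a → push -10. Stack: [-10]
LOAD_CONST → push 4. Stack: [-10, 4]
BINARY_OP << → -10 << 4 = -160. Stack: [-160]
LOAD_CONST → push 11. Stack: [-160, 11]
BINARY_OP * → -160 * 11 = -1760. Stack: [-1760]
STORE_FAST q → q=-1760. Stack: []
LOAD_FAST q → push -1760. Stack: [-1760]
LOAD_CONST → push 3. Stack: [-1760, 3]
BINARY_OP ^ → -1760 ^ 3 = -1757. Stack: [-1757]
LOAD_FAST q → push -1760. Stack: [-1757, -1760]
LOAD_CONST → push 4. Stack: [-1757, -1760, 4]
BINARY_OP // → -1760 // 4 = -440. Stack: [-1757, -440]
BINARY_OP + → -1757 + -440 = -2197. Stack: [-2197]
STORE_FAST p → p=-2197. Stack: []
LOAD_CONST → push 16. Stack: [16]
STORE_FAST n → n=16. Stack: []
LOAD_FAST_LOAD_FAST p,a → push -2197,-10. Stack: [-2197, -10]
BINARY_OP * → -2197 * -10 = 21970. Stack: [21970]
STORE_FAST p → p=21970. Stack: []
LOAD_FAST n → push 16. Stack: [16]
RETURN_VALUE → return 16.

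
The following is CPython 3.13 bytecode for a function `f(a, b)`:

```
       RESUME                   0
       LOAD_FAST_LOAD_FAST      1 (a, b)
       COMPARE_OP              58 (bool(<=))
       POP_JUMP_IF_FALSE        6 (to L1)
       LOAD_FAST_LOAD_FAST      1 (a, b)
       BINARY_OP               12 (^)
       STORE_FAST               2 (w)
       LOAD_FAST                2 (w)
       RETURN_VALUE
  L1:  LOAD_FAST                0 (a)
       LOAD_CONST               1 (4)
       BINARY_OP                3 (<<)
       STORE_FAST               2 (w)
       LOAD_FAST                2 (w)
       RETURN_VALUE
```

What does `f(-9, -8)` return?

LOAD_FAST_LOAD_FAST a,b → push -9,-8. Stack: [-9, -8]
COMPARE_OP bool(<=) → -9 vs -8 = True. Stack: [True]
POP_JUMP_IF_FALSE → pop True; no jump. Stack: []
LOAD_FAST_LOAD_FAST a,b → push -9,-8. Stack: [-9, -8]
BINARY_OP ^ → -9 ^ -8 = 15. Stack: [15]
STORE_FAST w → w=15. Stack: []
LOAD_FAST w → push 15. Stack: [15]
RETURN_VALUE → return 15.

15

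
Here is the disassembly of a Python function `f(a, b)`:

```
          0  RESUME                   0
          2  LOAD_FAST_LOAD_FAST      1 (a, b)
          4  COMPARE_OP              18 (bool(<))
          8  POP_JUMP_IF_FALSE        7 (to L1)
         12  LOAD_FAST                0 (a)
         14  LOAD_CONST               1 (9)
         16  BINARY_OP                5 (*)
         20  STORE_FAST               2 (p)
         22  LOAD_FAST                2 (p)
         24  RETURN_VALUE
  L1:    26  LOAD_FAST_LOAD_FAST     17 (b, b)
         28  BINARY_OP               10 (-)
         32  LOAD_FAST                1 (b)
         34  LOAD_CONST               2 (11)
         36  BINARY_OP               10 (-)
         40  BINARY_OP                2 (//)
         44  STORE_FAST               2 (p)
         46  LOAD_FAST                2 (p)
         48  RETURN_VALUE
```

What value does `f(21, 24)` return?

189

LOAD_FAST_LOAD_FAST a,b → push 21,24. Stack: [21, 24]
COMPARE_OP bool(<) → 21 vs 24 = True. Stack: [True]
POP_JUMP_IF_FALSE → pop True; no jump. Stack: []
LOAD_FAST a → push 21. Stack: [21]
LOAD_CONST → push 9. Stack: [21, 9]
BINARY_OP * → 21 * 9 = 189. Stack: [189]
STORE_FAST p → p=189. Stack: []
LOAD_FAST p → push 189. Stack: [189]
RETURN_VALUE → return 189.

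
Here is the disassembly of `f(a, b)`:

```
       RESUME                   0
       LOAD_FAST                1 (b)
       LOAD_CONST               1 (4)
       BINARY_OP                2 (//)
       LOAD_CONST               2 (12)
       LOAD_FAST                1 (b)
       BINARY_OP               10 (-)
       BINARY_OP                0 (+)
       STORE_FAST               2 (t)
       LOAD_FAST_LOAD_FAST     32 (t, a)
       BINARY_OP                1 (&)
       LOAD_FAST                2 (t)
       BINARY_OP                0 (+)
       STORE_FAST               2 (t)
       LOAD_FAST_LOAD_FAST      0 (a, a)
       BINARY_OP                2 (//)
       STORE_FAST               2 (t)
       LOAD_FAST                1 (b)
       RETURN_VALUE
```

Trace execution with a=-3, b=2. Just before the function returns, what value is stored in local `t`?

1

LOAD_FAST b → push 2. Stack: [2]
LOAD_CONST → push 4. Stack: [2, 4]
BINARY_OP // → 2 // 4 = 0. Stack: [0]
LOAD_CONST → push 12. Stack: [0, 12]
LOAD_FAST b → push 2. Stack: [0, 12, 2]
BINARY_OP - → 12 - 2 = 10. Stack: [0, 10]
BINARY_OP + → 0 + 10 = 10. Stack: [10]
STORE_FAST t → t=10. Stack: []
LOAD_FAST_LOAD_FAST t,a → push 10,-3. Stack: [10, -3]
BINARY_OP & → 10 & -3 = 8. Stack: [8]
LOAD_FAST t → push 10. Stack: [8, 10]
BINARY_OP + → 8 + 10 = 18. Stack: [18]
STORE_FAST t → t=18. Stack: []
LOAD_FAST_LOAD_FAST a,a → push -3,-3. Stack: [-3, -3]
BINARY_OP // → -3 // -3 = 1. Stack: [1]
STORE_FAST t → t=1. Stack: []
LOAD_FAST b → push 2. Stack: [2]
RETURN_VALUE → return 2.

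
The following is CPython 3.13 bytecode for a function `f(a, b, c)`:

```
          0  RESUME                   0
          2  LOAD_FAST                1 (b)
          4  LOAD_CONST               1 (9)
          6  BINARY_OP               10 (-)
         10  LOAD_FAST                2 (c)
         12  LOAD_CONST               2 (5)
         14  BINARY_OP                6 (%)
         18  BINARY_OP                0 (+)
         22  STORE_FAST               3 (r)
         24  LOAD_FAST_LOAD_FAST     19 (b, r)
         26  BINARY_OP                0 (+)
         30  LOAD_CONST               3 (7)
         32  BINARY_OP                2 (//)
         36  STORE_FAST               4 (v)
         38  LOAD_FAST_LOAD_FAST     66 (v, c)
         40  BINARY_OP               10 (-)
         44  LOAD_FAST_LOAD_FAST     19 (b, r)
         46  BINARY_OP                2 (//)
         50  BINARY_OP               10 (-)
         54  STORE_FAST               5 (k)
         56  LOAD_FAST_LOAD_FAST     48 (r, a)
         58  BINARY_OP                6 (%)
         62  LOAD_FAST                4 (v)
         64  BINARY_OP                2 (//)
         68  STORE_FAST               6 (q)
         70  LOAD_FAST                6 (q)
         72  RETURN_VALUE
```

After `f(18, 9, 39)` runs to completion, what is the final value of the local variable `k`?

LOAD_FAST b → push 9. Stack: [9]
LOAD_CONST → push 9. Stack: [9, 9]
BINARY_OP - → 9 - 9 = 0. Stack: [0]
LOAD_FAST c → push 39. Stack: [0, 39]
LOAD_CONST → push 5. Stack: [0, 39, 5]
BINARY_OP % → 39 % 5 = 4. Stack: [0, 4]
BINARY_OP + → 0 + 4 = 4. Stack: [4]
STORE_FAST r → r=4. Stack: []
LOAD_FAST_LOAD_FAST b,r → push 9,4. Stack: [9, 4]
BINARY_OP + → 9 + 4 = 13. Stack: [13]
LOAD_CONST → push 7. Stack: [13, 7]
BINARY_OP // → 13 // 7 = 1. Stack: [1]
STORE_FAST v → v=1. Stack: []
LOAD_FAST_LOAD_FAST v,c → push 1,39. Stack: [1, 39]
BINARY_OP - → 1 - 39 = -38. Stack: [-38]
LOAD_FAST_LOAD_FAST b,r → push 9,4. Stack: [-38, 9, 4]
BINARY_OP // → 9 // 4 = 2. Stack: [-38, 2]
BINARY_OP - → -38 - 2 = -40. Stack: [-40]
STORE_FAST k → k=-40. Stack: []
LOAD_FAST_LOAD_FAST r,a → push 4,18. Stack: [4, 18]
BINARY_OP % → 4 % 18 = 4. Stack: [4]
LOAD_FAST v → push 1. Stack: [4, 1]
BINARY_OP // → 4 // 1 = 4. Stack: [4]
STORE_FAST q → q=4. Stack: []
LOAD_FAST q → push 4. Stack: [4]
RETURN_VALUE → return 4.

-40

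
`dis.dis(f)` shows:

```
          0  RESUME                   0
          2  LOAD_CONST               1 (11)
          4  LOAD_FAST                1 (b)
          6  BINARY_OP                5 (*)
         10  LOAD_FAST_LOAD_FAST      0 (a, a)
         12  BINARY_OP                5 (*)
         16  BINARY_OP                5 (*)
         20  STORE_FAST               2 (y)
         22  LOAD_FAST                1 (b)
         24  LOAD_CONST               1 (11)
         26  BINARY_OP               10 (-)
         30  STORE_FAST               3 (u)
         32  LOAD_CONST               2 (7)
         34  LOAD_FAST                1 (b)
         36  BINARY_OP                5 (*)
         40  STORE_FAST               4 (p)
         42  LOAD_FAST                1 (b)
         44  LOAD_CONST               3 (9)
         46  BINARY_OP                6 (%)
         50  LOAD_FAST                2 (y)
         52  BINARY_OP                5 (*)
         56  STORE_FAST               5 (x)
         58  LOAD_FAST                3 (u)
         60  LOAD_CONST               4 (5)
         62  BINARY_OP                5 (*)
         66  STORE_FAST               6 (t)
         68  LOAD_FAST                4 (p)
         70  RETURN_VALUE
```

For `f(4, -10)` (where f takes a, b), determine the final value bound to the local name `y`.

LOAD_CONST → push 11. Stack: [11]
LOAD_FAST b → push -10. Stack: [11, -10]
BINARY_OP * → 11 * -10 = -110. Stack: [-110]
LOAD_FAST_LOAD_FAST a,a → push 4,4. Stack: [-110, 4, 4]
BINARY_OP * → 4 * 4 = 16. Stack: [-110, 16]
BINARY_OP * → -110 * 16 = -1760. Stack: [-1760]
STORE_FAST y → y=-1760. Stack: []
LOAD_FAST b → push -10. Stack: [-10]
LOAD_CONST → push 11. Stack: [-10, 11]
BINARY_OP - → -10 - 11 = -21. Stack: [-21]
STORE_FAST u → u=-21. Stack: []
LOAD_CONST → push 7. Stack: [7]
LOAD_FAST b → push -10. Stack: [7, -10]
BINARY_OP * → 7 * -10 = -70. Stack: [-70]
STORE_FAST p → p=-70. Stack: []
LOAD_FAST b → push -10. Stack: [-10]
LOAD_CONST → push 9. Stack: [-10, 9]
BINARY_OP % → -10 % 9 = 8. Stack: [8]
LOAD_FAST y → push -1760. Stack: [8, -1760]
BINARY_OP * → 8 * -1760 = -14080. Stack: [-14080]
STORE_FAST x → x=-14080. Stack: []
LOAD_FAST u → push -21. Stack: [-21]
LOAD_CONST → push 5. Stack: [-21, 5]
BINARY_OP * → -21 * 5 = -105. Stack: [-105]
STORE_FAST t → t=-105. Stack: []
LOAD_FAST p → push -70. Stack: [-70]
RETURN_VALUE → return -70.

-1760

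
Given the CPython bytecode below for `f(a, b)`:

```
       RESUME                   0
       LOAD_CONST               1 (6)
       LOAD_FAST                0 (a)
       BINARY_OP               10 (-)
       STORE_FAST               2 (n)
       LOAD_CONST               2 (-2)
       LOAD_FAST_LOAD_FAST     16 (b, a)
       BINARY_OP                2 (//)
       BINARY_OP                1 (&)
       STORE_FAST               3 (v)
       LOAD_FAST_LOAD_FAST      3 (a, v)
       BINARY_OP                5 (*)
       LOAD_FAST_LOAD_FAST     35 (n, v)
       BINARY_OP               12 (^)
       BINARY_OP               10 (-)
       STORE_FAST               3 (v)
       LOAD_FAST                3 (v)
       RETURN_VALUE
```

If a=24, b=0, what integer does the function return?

LOAD_CONST → push 6. Stack: [6]
LOAD_FAST a → push 24. Stack: [6, 24]
BINARY_OP - → 6 - 24 = -18. Stack: [-18]
STORE_FAST n → n=-18. Stack: []
LOAD_CONST → push -2. Stack: [-2]
LOAD_FAST_LOAD_FAST b,a → push 0,24. Stack: [-2, 0, 24]
BINARY_OP // → 0 // 24 = 0. Stack: [-2, 0]
BINARY_OP & → -2 & 0 = 0. Stack: [0]
STORE_FAST v → v=0. Stack: []
LOAD_FAST_LOAD_FAST a,v → push 24,0. Stack: [24, 0]
BINARY_OP * → 24 * 0 = 0. Stack: [0]
LOAD_FAST_LOAD_FAST n,v → push -18,0. Stack: [0, -18, 0]
BINARY_OP ^ → -18 ^ 0 = -18. Stack: [0, -18]
BINARY_OP - → 0 - -18 = 18. Stack: [18]
STORE_FAST v → v=18. Stack: []
LOAD_FAST v → push 18. Stack: [18]
RETURN_VALUE → return 18.

18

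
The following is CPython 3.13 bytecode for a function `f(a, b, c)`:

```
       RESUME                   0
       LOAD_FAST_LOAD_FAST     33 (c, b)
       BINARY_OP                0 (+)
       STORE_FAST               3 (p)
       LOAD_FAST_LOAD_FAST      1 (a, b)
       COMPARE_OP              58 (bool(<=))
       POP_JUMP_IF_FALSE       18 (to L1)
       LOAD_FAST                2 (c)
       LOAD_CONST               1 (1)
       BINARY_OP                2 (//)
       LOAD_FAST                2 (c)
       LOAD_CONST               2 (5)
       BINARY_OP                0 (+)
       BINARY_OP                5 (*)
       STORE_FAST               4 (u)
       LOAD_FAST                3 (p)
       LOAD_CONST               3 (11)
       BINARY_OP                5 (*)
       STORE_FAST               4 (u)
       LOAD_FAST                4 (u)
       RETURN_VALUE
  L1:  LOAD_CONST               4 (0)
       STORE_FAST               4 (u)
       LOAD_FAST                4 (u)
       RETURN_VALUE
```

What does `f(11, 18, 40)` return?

LOAD_FAST_LOAD_FAST c,b → push 40,18. Stack: [40, 18]
BINARY_OP + → 40 + 18 = 58. Stack: [58]
STORE_FAST p → p=58. Stack: []
LOAD_FAST_LOAD_FAST a,b → push 11,18. Stack: [11, 18]
COMPARE_OP bool(<=) → 11 vs 18 = True. Stack: [True]
POP_JUMP_IF_FALSE → pop True; no jump. Stack: []
LOAD_FAST c → push 40. Stack: [40]
LOAD_CONST → push 1. Stack: [40, 1]
BINARY_OP // → 40 // 1 = 40. Stack: [40]
LOAD_FAST c → push 40. Stack: [40, 40]
LOAD_CONST → push 5. Stack: [40, 40, 5]
BINARY_OP + → 40 + 5 = 45. Stack: [40, 45]
BINARY_OP * → 40 * 45 = 1800. Stack: [1800]
STORE_FAST u → u=1800. Stack: []
LOAD_FAST p → push 58. Stack: [58]
LOAD_CONST → push 11. Stack: [58, 11]
BINARY_OP * → 58 * 11 = 638. Stack: [638]
STORE_FAST u → u=638. Stack: []
LOAD_FAST u → push 638. Stack: [638]
RETURN_VALUE → return 638.

638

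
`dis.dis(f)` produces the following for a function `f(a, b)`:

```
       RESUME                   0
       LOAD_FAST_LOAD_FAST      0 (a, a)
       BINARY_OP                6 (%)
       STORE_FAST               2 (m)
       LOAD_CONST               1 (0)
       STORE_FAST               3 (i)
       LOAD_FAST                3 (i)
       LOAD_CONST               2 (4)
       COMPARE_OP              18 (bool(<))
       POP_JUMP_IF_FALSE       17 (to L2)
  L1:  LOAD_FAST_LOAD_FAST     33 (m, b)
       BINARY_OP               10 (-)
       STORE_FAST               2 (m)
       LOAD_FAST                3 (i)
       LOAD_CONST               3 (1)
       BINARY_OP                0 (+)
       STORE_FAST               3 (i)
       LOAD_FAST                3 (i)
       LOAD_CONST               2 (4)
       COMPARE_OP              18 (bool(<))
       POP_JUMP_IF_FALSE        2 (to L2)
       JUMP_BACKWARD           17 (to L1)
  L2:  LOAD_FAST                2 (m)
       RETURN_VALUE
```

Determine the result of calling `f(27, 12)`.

-48

LOAD_FAST_LOAD_FAST a,a → push 27,27. Stack: [27, 27]
BINARY_OP % → 27 % 27 = 0. Stack: [0]
STORE_FAST m → m=0. Stack: []
LOAD_CONST → push 0. Stack: [0]
STORE_FAST i → i=0. Stack: []
LOAD_FAST i → push 0. Stack: [0]
LOAD_CONST → push 4. Stack: [0, 4]
COMPARE_OP bool(<) → 0 vs 4 = True. Stack: [True]
POP_JUMP_IF_FALSE → pop True; no jump. Stack: []
LOAD_FAST_LOAD_FAST m,b → push 0,12. Stack: [0, 12]
BINARY_OP - → 0 - 12 = -12. Stack: [-12]
STORE_FAST m → m=-12. Stack: []
LOAD_FAST i → push 0. Stack: [0]
LOAD_CONST → push 1. Stack: [0, 1]
BINARY_OP + → 0 + 1 = 1. Stack: [1]
STORE_FAST i → i=1. Stack: []
LOAD_FAST i → push 1. Stack: [1]
LOAD_CONST → push 4. Stack: [1, 4]
COMPARE_OP bool(<) → 1 vs 4 = True. Stack: [True]
POP_JUMP_IF_FALSE → pop True; no jump. Stack: []
LOAD_FAST_LOAD_FAST m,b → push -12,12. Stack: [-12, 12]
BINARY_OP - → -12 - 12 = -24. Stack: [-24]
STORE_FAST m → m=-24. Stack: []
LOAD_FAST i → push 1. Stack: [1]
LOAD_CONST → push 1. Stack: [1, 1]
BINARY_OP + → 1 + 1 = 2. Stack: [2]
STORE_FAST i → i=2. Stack: []
LOAD_FAST i → push 2. Stack: [2]
LOAD_CONST → push 4. Stack: [2, 4]
COMPARE_OP bool(<) → 2 vs 4 = True. Stack: [True]
POP_JUMP_IF_FALSE → pop True; no jump. Stack: []
LOAD_FAST_LOAD_FAST m,b → push -24,12. Stack: [-24, 12]
BINARY_OP - → -24 - 12 = -36. Stack: [-36]
STORE_FAST m → m=-36. Stack: []
LOAD_FAST i → push 2. Stack: [2]
LOAD_CONST → push 1. Stack: [2, 1]
BINARY_OP + → 2 + 1 = 3. Stack: [3]
STORE_FAST i → i=3. Stack: []
LOAD_FAST i → push 3. Stack: [3]
LOAD_CONST → push 4. Stack: [3, 4]
COMPARE_OP bool(<) → 3 vs 4 = True. Stack: [True]
POP_JUMP_IF_FALSE → pop True; no jump. Stack: []
LOAD_FAST_LOAD_FAST m,b → push -36,12. Stack: [-36, 12]
BINARY_OP - → -36 - 12 = -48. Stack: [-48]
STORE_FAST m → m=-48. Stack: []
LOAD_FAST i → push 3. Stack: [3]
LOAD_CONST → push 1. Stack: [3, 1]
BINARY_OP + → 3 + 1 = 4. Stack: [4]
STORE_FAST i → i=4. Stack: []
LOAD_FAST i → push 4. Stack: [4]
LOAD_CONST → push 4. Stack: [4, 4]
COMPARE_OP bool(<) → 4 vs 4 = False. Stack: [False]
POP_JUMP_IF_FALSE → pop False; jump. Stack: []
LOAD_FAST m → push -48. Stack: [-48]
RETURN_VALUE → return -48.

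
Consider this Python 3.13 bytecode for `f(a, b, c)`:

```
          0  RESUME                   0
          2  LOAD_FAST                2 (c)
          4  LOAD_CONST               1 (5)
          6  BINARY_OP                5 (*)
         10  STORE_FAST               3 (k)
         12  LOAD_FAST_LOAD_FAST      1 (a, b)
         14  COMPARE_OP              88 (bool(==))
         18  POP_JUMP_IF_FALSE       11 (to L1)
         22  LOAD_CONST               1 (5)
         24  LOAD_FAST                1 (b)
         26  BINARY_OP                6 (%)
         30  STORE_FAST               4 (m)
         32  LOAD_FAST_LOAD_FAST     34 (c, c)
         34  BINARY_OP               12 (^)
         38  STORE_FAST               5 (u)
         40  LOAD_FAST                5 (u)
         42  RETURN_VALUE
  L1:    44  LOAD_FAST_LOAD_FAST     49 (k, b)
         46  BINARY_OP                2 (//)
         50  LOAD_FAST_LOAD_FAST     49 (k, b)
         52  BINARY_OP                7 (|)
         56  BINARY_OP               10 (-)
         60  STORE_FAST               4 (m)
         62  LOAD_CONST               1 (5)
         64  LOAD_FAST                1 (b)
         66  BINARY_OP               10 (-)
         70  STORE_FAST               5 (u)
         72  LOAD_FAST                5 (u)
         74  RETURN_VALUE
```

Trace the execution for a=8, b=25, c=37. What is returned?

-20

LOAD_FAST c → push 37. Stack: [37]
LOAD_CONST → push 5. Stack: [37, 5]
BINARY_OP * → 37 * 5 = 185. Stack: [185]
STORE_FAST k → k=185. Stack: []
LOAD_FAST_LOAD_FAST a,b → push 8,25. Stack: [8, 25]
COMPARE_OP bool(==) → 8 vs 25 = False. Stack: [False]
POP_JUMP_IF_FALSE → pop False; jump. Stack: []
LOAD_FAST_LOAD_FAST k,b → push 185,25. Stack: [185, 25]
BINARY_OP // → 185 // 25 = 7. Stack: [7]
LOAD_FAST_LOAD_FAST k,b → push 185,25. Stack: [7, 185, 25]
BINARY_OP | → 185 | 25 = 185. Stack: [7, 185]
BINARY_OP - → 7 - 185 = -178. Stack: [-178]
STORE_FAST m → m=-178. Stack: []
LOAD_CONST → push 5. Stack: [5]
LOAD_FAST b → push 25. Stack: [5, 25]
BINARY_OP - → 5 - 25 = -20. Stack: [-20]
STORE_FAST u → u=-20. Stack: []
LOAD_FAST u → push -20. Stack: [-20]
RETURN_VALUE → return -20.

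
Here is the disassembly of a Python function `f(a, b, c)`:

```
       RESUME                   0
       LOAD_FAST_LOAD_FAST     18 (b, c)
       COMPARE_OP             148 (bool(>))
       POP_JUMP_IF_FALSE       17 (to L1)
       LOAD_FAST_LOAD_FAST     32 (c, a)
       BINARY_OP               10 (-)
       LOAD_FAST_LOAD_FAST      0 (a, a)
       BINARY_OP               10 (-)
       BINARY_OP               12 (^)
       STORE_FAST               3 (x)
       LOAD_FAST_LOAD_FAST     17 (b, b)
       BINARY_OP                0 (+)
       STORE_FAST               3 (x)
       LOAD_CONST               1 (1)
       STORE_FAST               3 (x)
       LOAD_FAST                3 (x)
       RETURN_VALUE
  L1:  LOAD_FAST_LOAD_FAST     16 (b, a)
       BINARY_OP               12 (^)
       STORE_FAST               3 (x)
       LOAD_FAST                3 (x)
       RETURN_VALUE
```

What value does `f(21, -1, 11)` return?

-22

LOAD_FAST_LOAD_FAST b,c → push -1,11. Stack: [-1, 11]
COMPARE_OP bool(>) → -1 vs 11 = False. Stack: [False]
POP_JUMP_IF_FALSE → pop False; jump. Stack: []
LOAD_FAST_LOAD_FAST b,a → push -1,21. Stack: [-1, 21]
BINARY_OP ^ → -1 ^ 21 = -22. Stack: [-22]
STORE_FAST x → x=-22. Stack: []
LOAD_FAST x → push -22. Stack: [-22]
RETURN_VALUE → return -22.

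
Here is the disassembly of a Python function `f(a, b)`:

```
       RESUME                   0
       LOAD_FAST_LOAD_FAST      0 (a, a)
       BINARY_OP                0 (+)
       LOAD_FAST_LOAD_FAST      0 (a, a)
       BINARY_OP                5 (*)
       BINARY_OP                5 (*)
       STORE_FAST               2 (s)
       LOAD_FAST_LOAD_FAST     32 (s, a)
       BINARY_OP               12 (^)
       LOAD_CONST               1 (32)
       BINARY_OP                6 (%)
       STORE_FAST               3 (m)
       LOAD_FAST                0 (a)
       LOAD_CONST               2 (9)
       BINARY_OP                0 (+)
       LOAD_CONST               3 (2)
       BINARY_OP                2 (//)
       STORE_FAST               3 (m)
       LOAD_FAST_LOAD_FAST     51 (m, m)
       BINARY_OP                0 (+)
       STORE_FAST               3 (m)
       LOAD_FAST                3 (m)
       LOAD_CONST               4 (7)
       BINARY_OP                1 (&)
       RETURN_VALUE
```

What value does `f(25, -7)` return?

LOAD_FAST_LOAD_FAST a,a → push 25,25. Stack: [25, 25]
BINARY_OP + → 25 + 25 = 50. Stack: [50]
LOAD_FAST_LOAD_FAST a,a → push 25,25. Stack: [50, 25, 25]
BINARY_OP * → 25 * 25 = 625. Stack: [50, 625]
BINARY_OP * → 50 * 625 = 31250. Stack: [31250]
STORE_FAST s → s=31250. Stack: []
LOAD_FAST_LOAD_FAST s,a → push 31250,25. Stack: [31250, 25]
BINARY_OP ^ → 31250 ^ 25 = 31243. Stack: [31243]
LOAD_CONST → push 32. Stack: [31243, 32]
BINARY_OP % → 31243 % 32 = 11. Stack: [11]
STORE_FAST m → m=11. Stack: []
LOAD_FAST a → push 25. Stack: [25]
LOAD_CONST → push 9. Stack: [25, 9]
BINARY_OP + → 25 + 9 = 34. Stack: [34]
LOAD_CONST → push 2. Stack: [34, 2]
BINARY_OP // → 34 // 2 = 17. Stack: [17]
STORE_FAST m → m=17. Stack: []
LOAD_FAST_LOAD_FAST m,m → push 17,17. Stack: [17, 17]
BINARY_OP + → 17 + 17 = 34. Stack: [34]
STORE_FAST m → m=34. Stack: []
LOAD_FAST m → push 34. Stack: [34]
LOAD_CONST → push 7. Stack: [34, 7]
BINARY_OP & → 34 & 7 = 2. Stack: [2]
RETURN_VALUE → return 2.

2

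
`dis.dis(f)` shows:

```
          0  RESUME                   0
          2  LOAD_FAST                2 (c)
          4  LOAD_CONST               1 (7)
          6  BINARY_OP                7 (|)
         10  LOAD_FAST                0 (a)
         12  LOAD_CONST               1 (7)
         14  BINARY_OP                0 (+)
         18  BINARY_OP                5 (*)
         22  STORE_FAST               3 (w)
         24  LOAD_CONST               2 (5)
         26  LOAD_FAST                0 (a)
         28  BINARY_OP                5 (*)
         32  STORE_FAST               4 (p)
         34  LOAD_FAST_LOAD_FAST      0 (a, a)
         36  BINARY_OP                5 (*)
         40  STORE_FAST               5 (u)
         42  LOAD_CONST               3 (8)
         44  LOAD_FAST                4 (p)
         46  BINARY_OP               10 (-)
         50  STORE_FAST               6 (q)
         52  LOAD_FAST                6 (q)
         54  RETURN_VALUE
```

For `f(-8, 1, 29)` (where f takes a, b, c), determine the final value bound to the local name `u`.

LOAD_FAST c → push 29. Stack: [29]
LOAD_CONST → push 7. Stack: [29, 7]
BINARY_OP | → 29 | 7 = 31. Stack: [31]
LOAD_FAST a → push -8. Stack: [31, -8]
LOAD_CONST → push 7. Stack: [31, -8, 7]
BINARY_OP + → -8 + 7 = -1. Stack: [31, -1]
BINARY_OP * → 31 * -1 = -31. Stack: [-31]
STORE_FAST w → w=-31. Stack: []
LOAD_CONST → push 5. Stack: [5]
LOAD_FAST a → push -8. Stack: [5, -8]
BINARY_OP * → 5 * -8 = -40. Stack: [-40]
STORE_FAST p → p=-40. Stack: []
LOAD_FAST_LOAD_FAST a,a → push -8,-8. Stack: [-8, -8]
BINARY_OP * → -8 * -8 = 64. Stack: [64]
STORE_FAST u → u=64. Stack: []
LOAD_CONST → push 8. Stack: [8]
LOAD_FAST p → push -40. Stack: [8, -40]
BINARY_OP - → 8 - -40 = 48. Stack: [48]
STORE_FAST q → q=48. Stack: []
LOAD_FAST q → push 48. Stack: [48]
RETURN_VALUE → return 48.

64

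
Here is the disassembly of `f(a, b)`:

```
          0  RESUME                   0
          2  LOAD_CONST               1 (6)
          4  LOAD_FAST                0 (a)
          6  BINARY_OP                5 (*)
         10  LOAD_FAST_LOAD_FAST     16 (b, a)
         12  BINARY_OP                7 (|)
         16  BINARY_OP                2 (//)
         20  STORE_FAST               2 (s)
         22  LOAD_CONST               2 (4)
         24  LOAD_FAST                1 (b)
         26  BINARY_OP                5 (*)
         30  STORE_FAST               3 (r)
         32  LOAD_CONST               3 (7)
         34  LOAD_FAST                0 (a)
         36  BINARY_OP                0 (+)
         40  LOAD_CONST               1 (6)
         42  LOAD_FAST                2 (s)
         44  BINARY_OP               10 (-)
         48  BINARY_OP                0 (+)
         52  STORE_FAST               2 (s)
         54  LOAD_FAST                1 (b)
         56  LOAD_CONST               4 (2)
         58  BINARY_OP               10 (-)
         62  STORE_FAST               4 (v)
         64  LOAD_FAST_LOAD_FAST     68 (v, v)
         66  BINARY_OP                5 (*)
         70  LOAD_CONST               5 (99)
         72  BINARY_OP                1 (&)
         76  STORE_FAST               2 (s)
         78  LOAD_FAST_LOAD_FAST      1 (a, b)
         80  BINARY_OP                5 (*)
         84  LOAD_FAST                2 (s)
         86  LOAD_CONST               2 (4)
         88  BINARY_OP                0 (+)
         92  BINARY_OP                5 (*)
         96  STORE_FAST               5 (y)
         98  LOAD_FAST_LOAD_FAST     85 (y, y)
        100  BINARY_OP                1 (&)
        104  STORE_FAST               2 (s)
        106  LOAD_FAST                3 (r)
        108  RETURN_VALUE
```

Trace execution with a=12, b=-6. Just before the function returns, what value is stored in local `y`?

LOAD_CONST → push 6. Stack: [6]
LOAD_FAST a → push 12. Stack: [6, 12]
BINARY_OP * → 6 * 12 = 72. Stack: [72]
LOAD_FAST_LOAD_FAST b,a → push -6,12. Stack: [72, -6, 12]
BINARY_OP | → -6 | 12 = -2. Stack: [72, -2]
BINARY_OP // → 72 // -2 = -36. Stack: [-36]
STORE_FAST s → s=-36. Stack: []
LOAD_CONST → push 4. Stack: [4]
LOAD_FAST b → push -6. Stack: [4, -6]
BINARY_OP * → 4 * -6 = -24. Stack: [-24]
STORE_FAST r → r=-24. Stack: []
LOAD_CONST → push 7. Stack: [7]
LOAD_FAST a → push 12. Stack: [7, 12]
BINARY_OP + → 7 + 12 = 19. Stack: [19]
LOAD_CONST → push 6. Stack: [19, 6]
LOAD_FAST s → push -36. Stack: [19, 6, -36]
BINARY_OP - → 6 - -36 = 42. Stack: [19, 42]
BINARY_OP + → 19 + 42 = 61. Stack: [61]
STORE_FAST s → s=61. Stack: []
LOAD_FAST b → push -6. Stack: [-6]
LOAD_CONST → push 2. Stack: [-6, 2]
BINARY_OP - → -6 - 2 = -8. Stack: [-8]
STORE_FAST v → v=-8. Stack: []
LOAD_FAST_LOAD_FAST v,v → push -8,-8. Stack: [-8, -8]
BINARY_OP * → -8 * -8 = 64. Stack: [64]
LOAD_CONST → push 99. Stack: [64, 99]
BINARY_OP & → 64 & 99 = 64. Stack: [64]
STORE_FAST s → s=64. Stack: []
LOAD_FAST_LOAD_FAST a,b → push 12,-6. Stack: [12, -6]
BINARY_OP * → 12 * -6 = -72. Stack: [-72]
LOAD_FAST s → push 64. Stack: [-72, 64]
LOAD_CONST → push 4. Stack: [-72, 64, 4]
BINARY_OP + → 64 + 4 = 68. Stack: [-72, 68]
BINARY_OP * → -72 * 68 = -4896. Stack: [-4896]
STORE_FAST y → y=-4896. Stack: []
LOAD_FAST_LOAD_FAST y,y → push -4896,-4896. Stack: [-4896, -4896]
BINARY_OP & → -4896 & -4896 = -4896. Stack: [-4896]
STORE_FAST s → s=-4896. Stack: []
LOAD_FAST r → push -24. Stack: [-24]
RETURN_VALUE → return -24.

-4896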